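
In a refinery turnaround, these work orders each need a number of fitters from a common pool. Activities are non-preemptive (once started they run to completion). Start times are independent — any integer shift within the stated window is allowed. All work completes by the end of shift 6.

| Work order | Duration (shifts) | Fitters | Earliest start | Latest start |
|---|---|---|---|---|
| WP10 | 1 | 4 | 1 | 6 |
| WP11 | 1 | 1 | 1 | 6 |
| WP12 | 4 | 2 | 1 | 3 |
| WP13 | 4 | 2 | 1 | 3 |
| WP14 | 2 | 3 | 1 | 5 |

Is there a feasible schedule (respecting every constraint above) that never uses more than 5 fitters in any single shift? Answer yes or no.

The minimum achievable peak is 6; 5 < 6, so no feasible schedule stays within the cap.

no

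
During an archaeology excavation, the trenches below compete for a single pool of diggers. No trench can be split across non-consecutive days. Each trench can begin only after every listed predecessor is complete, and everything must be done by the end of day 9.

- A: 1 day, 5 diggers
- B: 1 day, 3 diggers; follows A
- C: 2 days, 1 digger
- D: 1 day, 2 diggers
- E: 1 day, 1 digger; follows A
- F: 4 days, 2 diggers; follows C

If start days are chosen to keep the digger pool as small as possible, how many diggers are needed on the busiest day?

Early-start (A@1, B@2, C@1, D@1, E@2, F@3) gives peak 8: d1:8  d2:5  d3:2  d4:2  d5:2  d6:2  d7:0  d8:0  d9:0.
Shift C→2, D→3, F→4.
Schedule A@1, B@2, C@2, D@3, E@2, F@4: d1:5  d2:5  d3:3  d4:2  d5:2  d6:2  d7:2  d8:0  d9:0 — peak 5.

5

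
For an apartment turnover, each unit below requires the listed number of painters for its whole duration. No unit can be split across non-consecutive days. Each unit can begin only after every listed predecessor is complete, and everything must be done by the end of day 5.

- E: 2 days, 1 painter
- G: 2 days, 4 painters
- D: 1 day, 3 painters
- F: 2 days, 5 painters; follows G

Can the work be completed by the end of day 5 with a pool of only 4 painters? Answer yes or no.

no

Total painter-days = 23; over 5 days the average is 23/5 > 4, so some day must exceed 4.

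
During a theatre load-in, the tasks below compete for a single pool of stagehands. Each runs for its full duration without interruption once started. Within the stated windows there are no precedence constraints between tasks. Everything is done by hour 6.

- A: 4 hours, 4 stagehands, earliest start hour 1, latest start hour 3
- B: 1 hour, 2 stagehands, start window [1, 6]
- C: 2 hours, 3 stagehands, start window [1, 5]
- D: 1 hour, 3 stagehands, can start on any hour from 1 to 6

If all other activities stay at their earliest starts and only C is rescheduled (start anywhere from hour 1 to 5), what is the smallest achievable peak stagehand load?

C@1: h1:12  h2:7  h3:4  h4:4  h5:0  h6:0 → peak 12
C@2: h1:9  h2:7  h3:7  h4:4  h5:0  h6:0 → peak 9
C@3: h1:9  h2:4  h3:7  h4:7  h5:0  h6:0 → peak 9
C@4: h1:9  h2:4  h3:4  h4:7  h5:3  h6:0 → peak 9
C@5: h1:9  h2:4  h3:4  h4:4  h5:3  h6:3 → peak 9
Best is C@2, peak 9.

9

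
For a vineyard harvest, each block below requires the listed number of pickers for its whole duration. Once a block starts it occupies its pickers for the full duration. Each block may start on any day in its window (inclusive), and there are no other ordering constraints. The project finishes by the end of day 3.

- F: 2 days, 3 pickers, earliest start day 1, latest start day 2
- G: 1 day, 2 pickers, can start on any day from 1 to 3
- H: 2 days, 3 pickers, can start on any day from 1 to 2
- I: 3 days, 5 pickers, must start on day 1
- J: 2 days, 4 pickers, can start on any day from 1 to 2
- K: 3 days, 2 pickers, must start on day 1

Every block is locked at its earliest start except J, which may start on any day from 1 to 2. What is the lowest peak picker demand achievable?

J@1: d1:19  d2:17  d3:7 → peak 19
J@2: d1:15  d2:17  d3:11 → peak 17
Best is J@2, peak 17.

17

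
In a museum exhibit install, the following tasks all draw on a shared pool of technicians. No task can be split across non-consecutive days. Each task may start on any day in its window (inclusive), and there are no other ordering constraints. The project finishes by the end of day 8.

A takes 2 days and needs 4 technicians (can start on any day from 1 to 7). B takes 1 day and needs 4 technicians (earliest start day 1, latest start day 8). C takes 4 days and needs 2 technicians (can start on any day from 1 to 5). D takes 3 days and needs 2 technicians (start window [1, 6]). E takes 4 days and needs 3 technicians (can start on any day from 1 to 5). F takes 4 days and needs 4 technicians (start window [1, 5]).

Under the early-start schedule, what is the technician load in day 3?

At early start, day 3 has: C, D, E, F.
Demand: 2 + 2 + 3 + 4 = 11.

11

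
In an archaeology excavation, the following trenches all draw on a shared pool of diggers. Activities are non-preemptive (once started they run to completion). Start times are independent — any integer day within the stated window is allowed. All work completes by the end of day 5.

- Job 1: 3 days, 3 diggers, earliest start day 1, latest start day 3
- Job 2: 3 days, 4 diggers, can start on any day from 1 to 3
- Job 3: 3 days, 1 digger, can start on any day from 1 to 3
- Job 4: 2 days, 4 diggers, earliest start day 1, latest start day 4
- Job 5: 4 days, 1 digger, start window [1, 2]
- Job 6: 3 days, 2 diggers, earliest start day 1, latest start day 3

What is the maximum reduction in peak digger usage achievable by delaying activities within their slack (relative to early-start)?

Early-start peak: d1:15  d2:15  d3:11  d4:1  d5:0 ⇒ 15.
Leveled (Job 1@1, Job 2@1, Job 3@1, Job 4@4, Job 5@1, Job 6@1): d1:11  d2:11  d3:11  d4:5  d5:4 ⇒ 11.
Reduction 15 − 11 = 4.

4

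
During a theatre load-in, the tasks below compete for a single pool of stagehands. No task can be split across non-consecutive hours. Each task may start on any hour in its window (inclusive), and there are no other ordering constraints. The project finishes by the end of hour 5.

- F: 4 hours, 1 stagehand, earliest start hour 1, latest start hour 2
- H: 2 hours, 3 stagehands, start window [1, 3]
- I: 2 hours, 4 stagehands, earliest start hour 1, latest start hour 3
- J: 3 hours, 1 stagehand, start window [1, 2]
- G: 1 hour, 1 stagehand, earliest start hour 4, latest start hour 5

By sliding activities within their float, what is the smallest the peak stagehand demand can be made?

6

Early-start (F@1, H@1, I@1, J@1, G@4) gives peak 9: h1:9  h2:9  h3:2  h4:2  h5:0.
Shift I→3.
Schedule F@1, H@1, I@3, J@1, G@4: h1:5  h2:5  h3:6  h4:6  h5:0 — peak 6.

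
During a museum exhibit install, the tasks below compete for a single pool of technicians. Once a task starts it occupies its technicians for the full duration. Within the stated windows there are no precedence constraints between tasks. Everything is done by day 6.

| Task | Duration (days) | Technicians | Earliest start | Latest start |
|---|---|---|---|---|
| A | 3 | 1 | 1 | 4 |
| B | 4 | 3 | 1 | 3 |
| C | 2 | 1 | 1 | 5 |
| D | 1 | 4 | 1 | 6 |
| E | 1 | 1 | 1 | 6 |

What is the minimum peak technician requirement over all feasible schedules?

Early-start (A@1, B@1, C@1, D@1, E@1) gives peak 10: d1:10  d2:5  d3:4  d4:3  d5:0  d6:0.
Shift C→4, D→6, E→5.
Schedule A@1, B@1, C@4, D@6, E@5: d1:4  d2:4  d3:4  d4:4  d5:2  d6:4 — peak 4.
Total technician-days = 22 over 6 days ⇒ peak ≥ ⌈22/6⌉ = 4, so 4 is optimal.

4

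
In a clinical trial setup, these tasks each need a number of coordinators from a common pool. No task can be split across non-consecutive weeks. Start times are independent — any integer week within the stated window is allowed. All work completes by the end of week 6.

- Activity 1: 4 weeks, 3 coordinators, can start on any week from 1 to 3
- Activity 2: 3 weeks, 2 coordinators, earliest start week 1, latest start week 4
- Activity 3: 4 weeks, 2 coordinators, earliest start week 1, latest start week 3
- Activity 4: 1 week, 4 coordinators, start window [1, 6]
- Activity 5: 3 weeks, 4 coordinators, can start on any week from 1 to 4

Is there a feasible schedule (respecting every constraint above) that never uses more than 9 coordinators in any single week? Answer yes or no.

yes

Schedule Activity 1@1, Activity 2@1, Activity 3@1, Activity 4@5, Activity 5@4: w1:7  w2:7  w3:7  w4:9  w5:8  w6:4 — peak 9 ≤ 9.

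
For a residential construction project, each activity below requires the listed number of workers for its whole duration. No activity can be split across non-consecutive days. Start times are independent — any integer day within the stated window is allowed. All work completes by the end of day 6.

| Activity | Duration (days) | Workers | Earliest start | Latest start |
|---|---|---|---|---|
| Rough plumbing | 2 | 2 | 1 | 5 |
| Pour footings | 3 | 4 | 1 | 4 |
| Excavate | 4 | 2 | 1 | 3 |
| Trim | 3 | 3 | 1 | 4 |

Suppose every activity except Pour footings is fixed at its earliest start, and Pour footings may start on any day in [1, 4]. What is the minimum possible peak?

7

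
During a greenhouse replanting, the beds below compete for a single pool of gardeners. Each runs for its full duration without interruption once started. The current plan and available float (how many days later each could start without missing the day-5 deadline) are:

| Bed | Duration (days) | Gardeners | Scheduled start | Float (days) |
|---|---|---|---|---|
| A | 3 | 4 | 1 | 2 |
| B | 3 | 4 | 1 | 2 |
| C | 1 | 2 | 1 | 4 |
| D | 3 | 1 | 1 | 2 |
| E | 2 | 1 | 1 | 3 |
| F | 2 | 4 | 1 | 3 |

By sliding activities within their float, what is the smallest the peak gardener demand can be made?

9

Early-start (A@1, B@1, C@1, D@1, E@1, F@1) gives peak 16: d1:16  d2:14  d3:9  d4:0  d5:0.
Shift C→4, E→4, F→4.
Schedule A@1, B@1, C@4, D@1, E@4, F@4: d1:9  d2:9  d3:9  d4:7  d5:5 — peak 9.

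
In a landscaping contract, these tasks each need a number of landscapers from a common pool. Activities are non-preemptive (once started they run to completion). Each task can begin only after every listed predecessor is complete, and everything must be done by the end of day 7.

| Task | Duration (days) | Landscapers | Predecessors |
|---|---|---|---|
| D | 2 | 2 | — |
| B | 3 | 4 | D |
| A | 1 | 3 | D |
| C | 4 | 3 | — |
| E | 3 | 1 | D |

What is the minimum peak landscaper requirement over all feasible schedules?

Early-start (D@1, B@3, A@3, C@1, E@3) gives peak 11: d1:5  d2:5  d3:11  d4:8  d5:5  d6:0  d7:0.
Shift B→5, E→4.
Schedule D@1, B@5, A@3, C@1, E@4: d1:5  d2:5  d3:6  d4:4  d5:5  d6:5  d7:4 — peak 6.

6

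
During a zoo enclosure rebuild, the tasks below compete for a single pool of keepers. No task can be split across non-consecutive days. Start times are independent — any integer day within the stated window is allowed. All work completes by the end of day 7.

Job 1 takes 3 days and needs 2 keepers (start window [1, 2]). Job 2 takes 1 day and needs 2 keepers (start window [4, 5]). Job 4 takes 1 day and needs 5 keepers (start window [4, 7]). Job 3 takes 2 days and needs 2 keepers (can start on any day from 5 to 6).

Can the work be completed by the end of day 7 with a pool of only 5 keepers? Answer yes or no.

yes

Schedule Job 1@1, Job 2@4, Job 4@5, Job 3@6: d1:2  d2:2  d3:2  d4:2  d5:5  d6:2  d7:2 — peak 5 ≤ 5.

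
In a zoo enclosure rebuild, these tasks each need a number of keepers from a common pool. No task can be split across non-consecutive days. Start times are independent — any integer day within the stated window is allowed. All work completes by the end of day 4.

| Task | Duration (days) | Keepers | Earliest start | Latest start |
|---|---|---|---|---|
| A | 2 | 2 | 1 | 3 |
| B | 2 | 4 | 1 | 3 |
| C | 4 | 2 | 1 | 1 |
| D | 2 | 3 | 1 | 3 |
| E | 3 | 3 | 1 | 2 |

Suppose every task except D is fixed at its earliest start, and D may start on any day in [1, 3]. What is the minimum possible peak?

D@1: d1:14  d2:14  d3:5  d4:2 → peak 14
D@2: d1:11  d2:14  d3:8  d4:2 → peak 14
D@3: d1:11  d2:11  d3:8  d4:5 → peak 11
Best is D@3, peak 11.

11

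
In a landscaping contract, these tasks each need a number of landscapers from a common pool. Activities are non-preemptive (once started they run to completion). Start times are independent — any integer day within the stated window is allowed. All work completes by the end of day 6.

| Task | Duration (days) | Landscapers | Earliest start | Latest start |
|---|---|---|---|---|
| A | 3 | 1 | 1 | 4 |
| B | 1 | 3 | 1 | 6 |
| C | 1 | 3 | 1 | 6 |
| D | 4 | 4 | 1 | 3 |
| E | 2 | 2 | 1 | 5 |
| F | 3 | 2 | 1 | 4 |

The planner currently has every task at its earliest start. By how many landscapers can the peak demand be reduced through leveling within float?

9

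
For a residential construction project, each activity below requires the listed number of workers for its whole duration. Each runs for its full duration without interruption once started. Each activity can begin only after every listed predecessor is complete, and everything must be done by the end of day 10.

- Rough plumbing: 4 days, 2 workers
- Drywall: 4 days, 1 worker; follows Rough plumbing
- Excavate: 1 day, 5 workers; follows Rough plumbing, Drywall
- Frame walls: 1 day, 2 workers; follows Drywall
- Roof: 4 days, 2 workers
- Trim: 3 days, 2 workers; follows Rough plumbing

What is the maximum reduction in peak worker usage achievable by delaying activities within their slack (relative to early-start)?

2

Early-start peak: d1:4  d2:4  d3:4  d4:4  d5:3  d6:3  d7:3  d8:1  d9:7  d10:0 ⇒ 7.
Leveled (Rough plumbing@1, Drywall@5, Excavate@9, Frame walls@10, Roof@1, Trim@5): d1:4  d2:4  d3:4  d4:4  d5:3  d6:3  d7:3  d8:1  d9:5  d10:2 ⇒ 5.
Reduction 7 − 5 = 2.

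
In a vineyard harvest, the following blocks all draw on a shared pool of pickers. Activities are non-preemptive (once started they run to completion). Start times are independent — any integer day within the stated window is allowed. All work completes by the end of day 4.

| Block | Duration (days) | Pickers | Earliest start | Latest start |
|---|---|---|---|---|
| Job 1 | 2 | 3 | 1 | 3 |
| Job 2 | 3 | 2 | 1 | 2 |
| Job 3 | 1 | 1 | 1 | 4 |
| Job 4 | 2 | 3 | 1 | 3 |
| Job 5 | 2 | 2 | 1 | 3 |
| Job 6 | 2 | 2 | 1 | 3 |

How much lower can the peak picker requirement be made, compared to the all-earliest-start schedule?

6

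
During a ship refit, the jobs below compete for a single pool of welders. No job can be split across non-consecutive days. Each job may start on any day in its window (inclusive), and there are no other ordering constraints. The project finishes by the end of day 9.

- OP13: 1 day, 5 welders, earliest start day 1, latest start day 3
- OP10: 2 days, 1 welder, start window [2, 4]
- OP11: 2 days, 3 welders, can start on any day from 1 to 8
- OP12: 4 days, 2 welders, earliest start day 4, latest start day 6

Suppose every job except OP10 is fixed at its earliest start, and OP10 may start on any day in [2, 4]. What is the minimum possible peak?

8

OP10@2: d1:8  d2:4  d3:1  d4:2  d5:2  d6:2  d7:2  d8:0  d9:0 → peak 8
OP10@3: d1:8  d2:3  d3:1  d4:3  d5:2  d6:2  d7:2  d8:0  d9:0 → peak 8
OP10@4: d1:8  d2:3  d3:0  d4:3  d5:3  d6:2  d7:2  d8:0  d9:0 → peak 8
Best is OP10@2, peak 8.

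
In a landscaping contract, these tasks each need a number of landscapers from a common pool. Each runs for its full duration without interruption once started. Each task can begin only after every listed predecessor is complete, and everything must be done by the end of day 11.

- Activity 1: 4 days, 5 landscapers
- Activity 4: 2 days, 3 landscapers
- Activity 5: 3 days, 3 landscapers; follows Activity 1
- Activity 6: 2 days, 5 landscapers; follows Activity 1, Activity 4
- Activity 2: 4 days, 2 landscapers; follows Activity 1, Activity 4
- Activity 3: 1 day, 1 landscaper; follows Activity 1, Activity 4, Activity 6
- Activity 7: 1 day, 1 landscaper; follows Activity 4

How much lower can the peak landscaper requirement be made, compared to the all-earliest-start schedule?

3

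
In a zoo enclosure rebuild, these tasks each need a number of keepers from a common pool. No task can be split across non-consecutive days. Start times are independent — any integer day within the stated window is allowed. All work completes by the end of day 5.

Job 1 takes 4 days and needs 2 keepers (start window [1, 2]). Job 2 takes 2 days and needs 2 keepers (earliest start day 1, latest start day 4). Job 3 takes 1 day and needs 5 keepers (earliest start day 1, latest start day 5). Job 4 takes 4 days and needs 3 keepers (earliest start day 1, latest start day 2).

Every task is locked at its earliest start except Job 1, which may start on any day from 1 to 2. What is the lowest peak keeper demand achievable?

Job 1@1: d1:12  d2:7  d3:5  d4:5  d5:0 → peak 12
Job 1@2: d1:10  d2:7  d3:5  d4:5  d5:2 → peak 10
Best is Job 1@2, peak 10.

10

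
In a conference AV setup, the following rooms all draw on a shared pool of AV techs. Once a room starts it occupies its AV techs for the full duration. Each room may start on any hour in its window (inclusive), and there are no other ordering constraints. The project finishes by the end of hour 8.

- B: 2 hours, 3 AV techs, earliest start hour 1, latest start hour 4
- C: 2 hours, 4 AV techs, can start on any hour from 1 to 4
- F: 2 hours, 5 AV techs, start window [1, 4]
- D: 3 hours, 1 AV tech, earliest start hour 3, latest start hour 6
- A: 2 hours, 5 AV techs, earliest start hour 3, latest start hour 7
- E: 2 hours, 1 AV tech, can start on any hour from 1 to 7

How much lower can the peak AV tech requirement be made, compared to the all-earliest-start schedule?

Early-start peak: h1:13  h2:13  h3:6  h4:6  h5:1  h6:0  h7:0  h8:0 ⇒ 13.
Leveled (B@1, C@1, F@3, D@3, A@5, E@3): h1:7  h2:7  h3:7  h4:7  h5:6  h6:5  h7:0  h8:0 ⇒ 7.
Reduction 13 − 7 = 6.

6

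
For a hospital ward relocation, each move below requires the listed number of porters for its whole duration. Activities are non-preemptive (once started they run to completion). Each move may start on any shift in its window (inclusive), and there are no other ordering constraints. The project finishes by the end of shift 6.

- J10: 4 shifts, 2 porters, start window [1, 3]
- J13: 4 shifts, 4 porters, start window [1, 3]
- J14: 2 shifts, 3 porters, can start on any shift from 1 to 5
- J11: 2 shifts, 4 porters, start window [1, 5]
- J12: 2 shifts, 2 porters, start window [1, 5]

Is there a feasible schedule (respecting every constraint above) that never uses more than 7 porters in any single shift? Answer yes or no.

The minimum achievable peak is 8; 7 < 8, so no feasible schedule stays within the cap.

no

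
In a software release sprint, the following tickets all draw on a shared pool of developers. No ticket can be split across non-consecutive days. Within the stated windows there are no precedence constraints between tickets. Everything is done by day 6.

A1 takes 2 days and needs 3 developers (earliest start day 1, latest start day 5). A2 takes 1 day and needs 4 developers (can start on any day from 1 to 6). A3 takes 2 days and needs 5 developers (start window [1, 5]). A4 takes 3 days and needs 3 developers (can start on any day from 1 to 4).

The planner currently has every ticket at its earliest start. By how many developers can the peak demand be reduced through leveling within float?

Early-start peak: d1:15  d2:11  d3:3  d4:0  d5:0  d6:0 ⇒ 15.
Leveled (A1@1, A2@4, A3@5, A4@1): d1:6  d2:6  d3:3  d4:4  d5:5  d6:5 ⇒ 6.
Reduction 15 − 6 = 9.

9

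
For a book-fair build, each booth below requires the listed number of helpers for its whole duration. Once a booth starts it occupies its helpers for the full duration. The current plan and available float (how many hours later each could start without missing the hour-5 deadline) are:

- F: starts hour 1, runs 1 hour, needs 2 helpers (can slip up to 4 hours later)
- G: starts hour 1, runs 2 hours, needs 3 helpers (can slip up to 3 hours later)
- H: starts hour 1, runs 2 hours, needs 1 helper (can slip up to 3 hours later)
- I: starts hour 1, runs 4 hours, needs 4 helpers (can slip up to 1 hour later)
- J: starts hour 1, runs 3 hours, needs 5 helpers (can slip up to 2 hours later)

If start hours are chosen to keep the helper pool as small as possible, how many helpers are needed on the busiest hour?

9

Early-start (F@1, G@1, H@1, I@1, J@1) gives peak 15: h1:15  h2:13  h3:9  h4:4  h5:0.
Shift I→2, J→3.
Schedule F@1, G@1, H@1, I@2, J@3: h1:6  h2:8  h3:9  h4:9  h5:9 — peak 9.
Total helper-hours = 41 over 5 hours ⇒ peak ≥ ⌈41/5⌉ = 9, so 9 is optimal.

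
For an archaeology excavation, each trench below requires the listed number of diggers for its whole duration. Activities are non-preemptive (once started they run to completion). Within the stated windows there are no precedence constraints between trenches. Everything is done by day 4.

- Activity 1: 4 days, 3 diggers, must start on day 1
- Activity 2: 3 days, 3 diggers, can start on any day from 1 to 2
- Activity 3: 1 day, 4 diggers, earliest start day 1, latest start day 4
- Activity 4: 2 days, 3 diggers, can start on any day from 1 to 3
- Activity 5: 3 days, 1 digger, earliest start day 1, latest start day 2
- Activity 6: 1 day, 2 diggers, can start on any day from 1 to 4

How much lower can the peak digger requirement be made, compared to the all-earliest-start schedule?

Early-start peak: d1:16  d2:10  d3:7  d4:3 ⇒ 16.
Leveled (Activity 1@1, Activity 2@1, Activity 3@1, Activity 4@2, Activity 5@2, Activity 6@4): d1:10  d2:10  d3:10  d4:6 ⇒ 10.
Reduction 16 − 10 = 6.

6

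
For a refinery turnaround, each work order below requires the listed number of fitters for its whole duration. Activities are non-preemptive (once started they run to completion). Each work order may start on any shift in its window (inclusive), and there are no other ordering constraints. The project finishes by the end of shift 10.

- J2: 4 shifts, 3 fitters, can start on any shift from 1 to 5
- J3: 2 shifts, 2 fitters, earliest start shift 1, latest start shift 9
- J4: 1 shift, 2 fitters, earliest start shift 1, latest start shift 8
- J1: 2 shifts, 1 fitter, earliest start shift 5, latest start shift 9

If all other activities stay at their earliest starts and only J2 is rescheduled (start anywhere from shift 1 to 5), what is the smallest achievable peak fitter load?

J2@1: s1:7  s2:5  s3:3  s4:3  s5:1  s6:1  s7:0  s8:0  s9:0  s10:0 → peak 7
J2@2: s1:4  s2:5  s3:3  s4:3  s5:4  s6:1  s7:0  s8:0  s9:0  s10:0 → peak 5
J2@3: s1:4  s2:2  s3:3  s4:3  s5:4  s6:4  s7:0  s8:0  s9:0  s10:0 → peak 4
J2@4: s1:4  s2:2  s3:0  s4:3  s5:4  s6:4  s7:3  s8:0  s9:0  s10:0 → peak 4
J2@5: s1:4  s2:2  s3:0  s4:0  s5:4  s6:4  s7:3  s8:3  s9:0  s10:0 → peak 4
Best is J2@3, peak 4.

4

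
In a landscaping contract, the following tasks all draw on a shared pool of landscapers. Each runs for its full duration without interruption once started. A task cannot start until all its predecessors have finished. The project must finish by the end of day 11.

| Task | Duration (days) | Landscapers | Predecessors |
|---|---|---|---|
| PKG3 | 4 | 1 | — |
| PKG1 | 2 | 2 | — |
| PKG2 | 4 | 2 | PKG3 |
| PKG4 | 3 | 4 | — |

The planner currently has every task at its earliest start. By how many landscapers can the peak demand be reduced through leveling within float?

Early-start peak: d1:7  d2:7  d3:5  d4:1  d5:2  d6:2  d7:2  d8:2  d9:0  d10:0  d11:0 ⇒ 7.
Leveled (PKG3@1, PKG1@1, PKG2@5, PKG4@9): d1:3  d2:3  d3:1  d4:1  d5:2  d6:2  d7:2  d8:2  d9:4  d10:4  d11:4 ⇒ 4.
Reduction 7 − 4 = 3.

3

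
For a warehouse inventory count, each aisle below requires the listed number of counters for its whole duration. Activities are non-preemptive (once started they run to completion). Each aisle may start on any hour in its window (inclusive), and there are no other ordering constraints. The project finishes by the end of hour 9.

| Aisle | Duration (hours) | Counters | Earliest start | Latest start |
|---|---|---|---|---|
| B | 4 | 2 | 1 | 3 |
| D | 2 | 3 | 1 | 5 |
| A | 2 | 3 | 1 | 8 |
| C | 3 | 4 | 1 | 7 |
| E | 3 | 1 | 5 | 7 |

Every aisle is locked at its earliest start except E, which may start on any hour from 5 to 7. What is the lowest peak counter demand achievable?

12

E@5: h1:12  h2:12  h3:6  h4:2  h5:1  h6:1  h7:1  h8:0  h9:0 → peak 12
E@6: h1:12  h2:12  h3:6  h4:2  h5:0  h6:1  h7:1  h8:1  h9:0 → peak 12
E@7: h1:12  h2:12  h3:6  h4:2  h5:0  h6:0  h7:1  h8:1  h9:1 → peak 12
Best is E@5, peak 12.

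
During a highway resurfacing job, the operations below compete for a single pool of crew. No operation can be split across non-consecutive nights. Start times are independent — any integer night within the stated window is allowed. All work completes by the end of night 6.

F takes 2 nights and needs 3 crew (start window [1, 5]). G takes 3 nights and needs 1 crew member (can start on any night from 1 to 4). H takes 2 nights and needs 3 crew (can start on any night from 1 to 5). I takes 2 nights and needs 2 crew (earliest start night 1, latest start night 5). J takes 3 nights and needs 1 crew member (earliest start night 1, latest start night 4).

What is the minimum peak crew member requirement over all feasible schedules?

Early-start (F@1, G@1, H@1, I@1, J@1) gives peak 10: n1:10  n2:10  n3:2  n4:0  n5:0  n6:0.
Shift H→3, I→5, J→4.
Schedule F@1, G@1, H@3, I@5, J@4: n1:4  n2:4  n3:4  n4:4  n5:3  n6:3 — peak 4.
Total crew member-nights = 22 over 6 nights ⇒ peak ≥ ⌈22/6⌉ = 4, so 4 is optimal.

4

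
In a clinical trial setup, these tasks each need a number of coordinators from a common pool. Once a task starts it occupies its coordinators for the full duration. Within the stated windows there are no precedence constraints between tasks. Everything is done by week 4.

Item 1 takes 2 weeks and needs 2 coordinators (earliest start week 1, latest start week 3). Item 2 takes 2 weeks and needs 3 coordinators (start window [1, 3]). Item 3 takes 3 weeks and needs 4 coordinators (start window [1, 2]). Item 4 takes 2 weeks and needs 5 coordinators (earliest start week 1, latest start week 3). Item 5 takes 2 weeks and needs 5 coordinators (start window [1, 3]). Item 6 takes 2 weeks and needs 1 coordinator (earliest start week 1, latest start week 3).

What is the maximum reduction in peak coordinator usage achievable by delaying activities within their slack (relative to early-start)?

8

Early-start peak: w1:20  w2:20  w3:4  w4:0 ⇒ 20.
Leveled (Item 1@1, Item 2@3, Item 3@1, Item 4@1, Item 5@3, Item 6@1): w1:12  w2:12  w3:12  w4:8 ⇒ 12.
Reduction 20 − 12 = 8.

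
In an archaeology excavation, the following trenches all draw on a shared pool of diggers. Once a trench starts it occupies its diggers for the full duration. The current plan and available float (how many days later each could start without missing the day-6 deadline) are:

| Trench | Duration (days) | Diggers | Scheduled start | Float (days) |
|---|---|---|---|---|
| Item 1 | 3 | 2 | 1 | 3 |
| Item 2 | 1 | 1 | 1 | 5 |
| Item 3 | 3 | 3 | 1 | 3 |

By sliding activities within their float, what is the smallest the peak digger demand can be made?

3

Early-start (Item 1@1, Item 2@1, Item 3@1) gives peak 6: d1:6  d2:5  d3:5  d4:0  d5:0  d6:0.
Shift Item 3→4.
Schedule Item 1@1, Item 2@1, Item 3@4: d1:3  d2:2  d3:2  d4:3  d5:3  d6:3 — peak 3.
Total digger-days = 16 over 6 days ⇒ peak ≥ ⌈16/6⌉ = 3, so 3 is optimal.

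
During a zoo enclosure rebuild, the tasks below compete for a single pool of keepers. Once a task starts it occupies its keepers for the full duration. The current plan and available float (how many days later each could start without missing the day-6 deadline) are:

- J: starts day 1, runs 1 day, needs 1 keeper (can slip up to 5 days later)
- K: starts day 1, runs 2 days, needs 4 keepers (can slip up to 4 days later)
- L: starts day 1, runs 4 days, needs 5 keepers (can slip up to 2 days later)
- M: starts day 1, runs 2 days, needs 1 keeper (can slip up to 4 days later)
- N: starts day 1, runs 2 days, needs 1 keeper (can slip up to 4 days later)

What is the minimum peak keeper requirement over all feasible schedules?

Early-start (J@1, K@1, L@1, M@1, N@1) gives peak 12: d1:12  d2:11  d3:5  d4:5  d5:0  d6:0.
Shift L→3, N→2.
Schedule J@1, K@1, L@3, M@1, N@2: d1:6  d2:6  d3:6  d4:5  d5:5  d6:5 — peak 6.
Total keeper-days = 33 over 6 days ⇒ peak ≥ ⌈33/6⌉ = 6, so 6 is optimal.

6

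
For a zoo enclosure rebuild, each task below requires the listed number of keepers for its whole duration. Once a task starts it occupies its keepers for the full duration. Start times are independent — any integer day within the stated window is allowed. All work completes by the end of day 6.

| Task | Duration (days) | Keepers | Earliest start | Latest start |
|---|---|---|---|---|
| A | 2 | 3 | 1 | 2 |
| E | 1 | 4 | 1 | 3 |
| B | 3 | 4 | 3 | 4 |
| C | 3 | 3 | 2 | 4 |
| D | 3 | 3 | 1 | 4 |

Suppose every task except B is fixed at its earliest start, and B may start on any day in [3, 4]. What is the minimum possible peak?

10

B@3: d1:10  d2:9  d3:10  d4:7  d5:4  d6:0 → peak 10
B@4: d1:10  d2:9  d3:6  d4:7  d5:4  d6:4 → peak 10
Best is B@3, peak 10.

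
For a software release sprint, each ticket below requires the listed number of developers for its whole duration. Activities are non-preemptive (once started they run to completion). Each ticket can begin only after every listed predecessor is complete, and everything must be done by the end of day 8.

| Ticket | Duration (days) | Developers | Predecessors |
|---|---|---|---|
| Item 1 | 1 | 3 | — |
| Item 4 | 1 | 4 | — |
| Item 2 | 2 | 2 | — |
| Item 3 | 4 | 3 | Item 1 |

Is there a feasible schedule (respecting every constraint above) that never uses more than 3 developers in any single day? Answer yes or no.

The minimum achievable peak is 4; 3 < 4, so no feasible schedule stays within the cap.

no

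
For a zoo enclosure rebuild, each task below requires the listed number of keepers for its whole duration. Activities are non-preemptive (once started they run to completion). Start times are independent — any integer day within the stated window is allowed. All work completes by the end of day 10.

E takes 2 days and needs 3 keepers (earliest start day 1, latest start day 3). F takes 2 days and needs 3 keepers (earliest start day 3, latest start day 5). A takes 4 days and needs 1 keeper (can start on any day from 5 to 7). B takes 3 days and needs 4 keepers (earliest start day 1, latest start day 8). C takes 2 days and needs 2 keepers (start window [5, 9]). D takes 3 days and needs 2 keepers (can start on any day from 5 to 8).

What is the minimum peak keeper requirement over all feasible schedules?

5

Early-start (E@1, F@3, A@5, B@1, C@5, D@5) gives peak 7: d1:7  d2:7  d3:7  d4:3  d5:5  d6:5  d7:3  d8:1  d9:0  d10:0.
Shift B→5, C→8, D→8.
Schedule E@1, F@3, A@5, B@5, C@8, D@8: d1:3  d2:3  d3:3  d4:3  d5:5  d6:5  d7:5  d8:5  d9:4  d10:2 — peak 5.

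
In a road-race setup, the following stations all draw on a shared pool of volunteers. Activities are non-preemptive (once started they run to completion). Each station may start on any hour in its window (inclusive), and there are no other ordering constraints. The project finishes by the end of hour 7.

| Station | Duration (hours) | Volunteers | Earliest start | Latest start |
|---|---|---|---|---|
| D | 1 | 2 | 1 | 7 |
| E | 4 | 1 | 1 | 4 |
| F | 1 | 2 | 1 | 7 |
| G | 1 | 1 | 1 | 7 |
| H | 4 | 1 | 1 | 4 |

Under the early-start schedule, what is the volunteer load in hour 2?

2

At early start, hour 2 has: E, H.
Demand: 1 + 1 = 2.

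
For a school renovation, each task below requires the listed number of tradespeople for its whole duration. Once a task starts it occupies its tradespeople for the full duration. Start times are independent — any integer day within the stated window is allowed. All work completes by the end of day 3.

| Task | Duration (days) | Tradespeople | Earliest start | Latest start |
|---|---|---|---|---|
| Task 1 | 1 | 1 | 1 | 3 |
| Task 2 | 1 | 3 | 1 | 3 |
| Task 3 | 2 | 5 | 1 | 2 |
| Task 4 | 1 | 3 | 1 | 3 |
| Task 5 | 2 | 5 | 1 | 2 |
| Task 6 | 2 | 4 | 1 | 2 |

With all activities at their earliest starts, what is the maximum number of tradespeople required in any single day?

Early-start schedule: Task 1@1, Task 2@1, Task 3@1, Task 4@1, Task 5@1, Task 6@1.
Load per day: day 1: 21, day 2: 14, day 3: 0.
Peak is 21.

21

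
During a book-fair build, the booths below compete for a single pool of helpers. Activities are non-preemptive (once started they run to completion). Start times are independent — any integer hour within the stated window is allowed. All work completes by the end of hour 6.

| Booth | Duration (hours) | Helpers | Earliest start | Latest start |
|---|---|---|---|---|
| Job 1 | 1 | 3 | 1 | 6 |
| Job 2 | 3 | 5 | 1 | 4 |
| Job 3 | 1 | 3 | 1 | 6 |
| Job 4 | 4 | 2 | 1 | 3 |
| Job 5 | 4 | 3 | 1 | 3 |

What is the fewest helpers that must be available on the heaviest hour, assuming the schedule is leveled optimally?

Early-start (Job 1@1, Job 2@1, Job 3@1, Job 4@1, Job 5@1) gives peak 16: h1:16  h2:10  h3:10  h4:5  h5:0  h6:0.
Shift Job 3→2, Job 5→3.
Schedule Job 1@1, Job 2@1, Job 3@2, Job 4@1, Job 5@3: h1:10  h2:10  h3:10  h4:5  h5:3  h6:3 — peak 10.

10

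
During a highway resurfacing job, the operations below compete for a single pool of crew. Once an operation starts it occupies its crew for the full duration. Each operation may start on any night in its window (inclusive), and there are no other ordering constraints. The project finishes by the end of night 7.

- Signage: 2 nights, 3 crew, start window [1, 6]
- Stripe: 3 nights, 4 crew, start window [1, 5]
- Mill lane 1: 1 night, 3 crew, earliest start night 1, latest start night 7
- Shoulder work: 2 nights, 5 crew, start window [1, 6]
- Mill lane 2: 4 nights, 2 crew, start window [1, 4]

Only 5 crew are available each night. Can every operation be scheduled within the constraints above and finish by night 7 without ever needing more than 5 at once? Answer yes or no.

Total crew member-nights = 39; over 7 nights the average is 39/7 > 5, so some night must exceed 5.

no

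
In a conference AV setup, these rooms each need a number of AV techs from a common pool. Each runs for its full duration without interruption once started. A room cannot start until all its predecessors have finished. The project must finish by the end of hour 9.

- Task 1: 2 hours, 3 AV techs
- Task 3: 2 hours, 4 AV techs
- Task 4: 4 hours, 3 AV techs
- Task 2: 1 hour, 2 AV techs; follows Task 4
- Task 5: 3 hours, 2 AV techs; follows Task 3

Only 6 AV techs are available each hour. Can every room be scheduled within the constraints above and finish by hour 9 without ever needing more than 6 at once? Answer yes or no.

Schedule Task 1@1, Task 3@3, Task 4@5, Task 2@9, Task 5@5: h1:3  h2:3  h3:4  h4:4  h5:5  h6:5  h7:5  h8:3  h9:2 — peak 5 ≤ 6.

yes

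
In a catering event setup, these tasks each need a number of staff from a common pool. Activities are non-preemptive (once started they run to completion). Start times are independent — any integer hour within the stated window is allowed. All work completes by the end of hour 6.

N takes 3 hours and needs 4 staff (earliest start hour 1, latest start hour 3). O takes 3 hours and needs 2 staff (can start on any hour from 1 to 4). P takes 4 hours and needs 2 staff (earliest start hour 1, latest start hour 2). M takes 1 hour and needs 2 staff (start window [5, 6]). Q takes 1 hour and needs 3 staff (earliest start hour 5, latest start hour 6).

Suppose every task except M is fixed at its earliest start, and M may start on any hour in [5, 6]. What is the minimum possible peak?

8

M@5: h1:8  h2:8  h3:8  h4:2  h5:5  h6:0 → peak 8
M@6: h1:8  h2:8  h3:8  h4:2  h5:3  h6:2 → peak 8
Best is M@5, peak 8.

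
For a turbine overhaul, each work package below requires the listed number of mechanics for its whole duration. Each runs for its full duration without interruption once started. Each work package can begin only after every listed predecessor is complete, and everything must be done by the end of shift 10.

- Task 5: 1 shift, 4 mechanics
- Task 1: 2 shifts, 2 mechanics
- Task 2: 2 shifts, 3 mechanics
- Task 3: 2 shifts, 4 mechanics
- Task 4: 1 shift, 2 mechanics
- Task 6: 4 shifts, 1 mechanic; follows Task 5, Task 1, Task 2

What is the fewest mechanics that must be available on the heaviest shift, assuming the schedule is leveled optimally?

5

Early-start (Task 5@1, Task 1@1, Task 2@1, Task 3@1, Task 4@1, Task 6@3) gives peak 15: s1:15  s2:9  s3:1  s4:1  s5:1  s6:1  s7:0  s8:0  s9:0  s10:0.
Shift Task 1→2, Task 2→2, Task 3→4, Task 4→6, Task 6→4.
Schedule Task 5@1, Task 1@2, Task 2@2, Task 3@4, Task 4@6, Task 6@4: s1:4  s2:5  s3:5  s4:5  s5:5  s6:3  s7:1  s8:0  s9:0  s10:0 — peak 5.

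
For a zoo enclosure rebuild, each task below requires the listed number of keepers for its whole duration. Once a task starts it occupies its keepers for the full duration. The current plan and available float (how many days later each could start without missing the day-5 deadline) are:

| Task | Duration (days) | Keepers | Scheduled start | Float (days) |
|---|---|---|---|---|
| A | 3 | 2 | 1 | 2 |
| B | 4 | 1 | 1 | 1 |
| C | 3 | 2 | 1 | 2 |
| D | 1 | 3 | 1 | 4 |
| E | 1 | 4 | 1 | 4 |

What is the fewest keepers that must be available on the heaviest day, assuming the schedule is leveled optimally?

5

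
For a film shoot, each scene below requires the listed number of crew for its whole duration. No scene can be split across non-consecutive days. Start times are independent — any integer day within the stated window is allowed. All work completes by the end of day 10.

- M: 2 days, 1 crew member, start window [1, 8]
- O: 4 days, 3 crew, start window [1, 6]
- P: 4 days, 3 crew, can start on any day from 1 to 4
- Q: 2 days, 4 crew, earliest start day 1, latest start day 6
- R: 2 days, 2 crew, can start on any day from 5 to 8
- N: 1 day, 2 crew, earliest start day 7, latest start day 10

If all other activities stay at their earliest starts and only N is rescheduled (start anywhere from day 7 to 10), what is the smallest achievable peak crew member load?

N@7: d1:11  d2:11  d3:6  d4:6  d5:2  d6:2  d7:2  d8:0  d9:0  d10:0 → peak 11
N@8: d1:11  d2:11  d3:6  d4:6  d5:2  d6:2  d7:0  d8:2  d9:0  d10:0 → peak 11
N@9: d1:11  d2:11  d3:6  d4:6  d5:2  d6:2  d7:0  d8:0  d9:2  d10:0 → peak 11
N@10: d1:11  d2:11  d3:6  d4:6  d5:2  d6:2  d7:0  d8:0  d9:0  d10:2 → peak 11
Best is N@7, peak 11.

11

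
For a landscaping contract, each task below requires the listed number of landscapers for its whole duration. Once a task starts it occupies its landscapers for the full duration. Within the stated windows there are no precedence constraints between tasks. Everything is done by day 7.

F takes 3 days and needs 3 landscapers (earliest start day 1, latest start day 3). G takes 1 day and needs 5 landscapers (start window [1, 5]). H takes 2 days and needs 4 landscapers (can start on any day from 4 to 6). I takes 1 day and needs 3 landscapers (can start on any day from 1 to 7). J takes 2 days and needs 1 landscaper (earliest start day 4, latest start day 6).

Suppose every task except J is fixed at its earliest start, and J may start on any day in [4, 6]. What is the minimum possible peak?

J@4: d1:11  d2:3  d3:3  d4:5  d5:5  d6:0  d7:0 → peak 11
J@5: d1:11  d2:3  d3:3  d4:4  d5:5  d6:1  d7:0 → peak 11
J@6: d1:11  d2:3  d3:3  d4:4  d5:4  d6:1  d7:1 → peak 11
Best is J@4, peak 11.

11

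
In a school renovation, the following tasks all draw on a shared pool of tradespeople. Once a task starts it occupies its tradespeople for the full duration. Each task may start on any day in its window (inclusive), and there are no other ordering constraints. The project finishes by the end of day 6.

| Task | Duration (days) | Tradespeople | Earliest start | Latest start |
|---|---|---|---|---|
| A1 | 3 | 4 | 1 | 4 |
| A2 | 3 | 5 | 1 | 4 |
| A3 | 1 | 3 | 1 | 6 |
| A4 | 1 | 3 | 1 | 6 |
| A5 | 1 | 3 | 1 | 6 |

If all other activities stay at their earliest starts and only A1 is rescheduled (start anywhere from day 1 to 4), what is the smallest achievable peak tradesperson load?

14

A1@1: d1:18  d2:9  d3:9  d4:0  d5:0  d6:0 → peak 18
A1@2: d1:14  d2:9  d3:9  d4:4  d5:0  d6:0 → peak 14
A1@3: d1:14  d2:5  d3:9  d4:4  d5:4  d6:0 → peak 14
A1@4: d1:14  d2:5  d3:5  d4:4  d5:4  d6:4 → peak 14
Best is A1@2, peak 14.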